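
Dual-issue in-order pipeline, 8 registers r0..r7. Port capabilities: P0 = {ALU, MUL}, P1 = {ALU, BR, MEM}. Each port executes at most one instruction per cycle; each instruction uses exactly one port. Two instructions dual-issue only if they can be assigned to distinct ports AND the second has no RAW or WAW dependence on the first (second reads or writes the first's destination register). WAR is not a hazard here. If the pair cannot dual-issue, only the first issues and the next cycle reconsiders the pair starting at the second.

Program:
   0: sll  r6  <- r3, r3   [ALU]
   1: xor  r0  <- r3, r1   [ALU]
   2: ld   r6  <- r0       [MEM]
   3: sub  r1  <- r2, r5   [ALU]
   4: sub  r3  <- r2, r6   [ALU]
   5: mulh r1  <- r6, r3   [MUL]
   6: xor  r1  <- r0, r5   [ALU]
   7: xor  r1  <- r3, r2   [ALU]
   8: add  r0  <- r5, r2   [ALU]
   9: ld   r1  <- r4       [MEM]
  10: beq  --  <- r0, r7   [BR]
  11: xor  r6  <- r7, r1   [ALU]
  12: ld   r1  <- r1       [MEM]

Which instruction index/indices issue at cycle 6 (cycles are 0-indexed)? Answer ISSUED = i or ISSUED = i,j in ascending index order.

ISSUED = 9

#0 head=0: sll.ALU/xor.ALU i0,i1 dual
#1 head=2: ld.MEM/sub.ALU i2,i3 dual
#2 head=4: sub.ALU i4 RAW r3
#3 head=5: mulh.MUL i5 WAW r1
#4 head=6: xor.ALU i6 WAW r1
#5 head=7: xor.ALU/add.ALU i7,i8 dual
#6 head=9: ld.MEM i9 no-port MEM/BR
#7 head=10: beq.BR/xor.ALU i10,i11 dual
#8 head=12: ld.MEM i12 tail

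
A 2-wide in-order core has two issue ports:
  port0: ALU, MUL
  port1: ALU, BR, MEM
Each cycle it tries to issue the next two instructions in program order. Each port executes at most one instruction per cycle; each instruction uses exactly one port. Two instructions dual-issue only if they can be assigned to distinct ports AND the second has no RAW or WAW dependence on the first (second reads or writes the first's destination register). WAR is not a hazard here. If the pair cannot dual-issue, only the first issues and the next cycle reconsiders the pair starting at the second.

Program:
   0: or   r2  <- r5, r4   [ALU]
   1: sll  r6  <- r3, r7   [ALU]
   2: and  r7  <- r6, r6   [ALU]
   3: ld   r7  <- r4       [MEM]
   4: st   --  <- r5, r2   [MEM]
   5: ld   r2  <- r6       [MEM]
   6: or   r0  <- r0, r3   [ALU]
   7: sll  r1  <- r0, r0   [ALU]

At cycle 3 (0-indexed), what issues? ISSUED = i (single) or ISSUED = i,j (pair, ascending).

ISSUED = 4

t=0 i0,i1:or.ALU/sll.ALU ; 2-wide
t=1 i2:and.ALU ; WAW r7
t=2 i3:ld.MEM ; no-port MEM/MEM
t=3 i4:st.MEM ; no-port MEM/MEM
t=4 i5,i6:ld.MEM/or.ALU ; 2-wide
t=5 i7:sll.ALU ; tail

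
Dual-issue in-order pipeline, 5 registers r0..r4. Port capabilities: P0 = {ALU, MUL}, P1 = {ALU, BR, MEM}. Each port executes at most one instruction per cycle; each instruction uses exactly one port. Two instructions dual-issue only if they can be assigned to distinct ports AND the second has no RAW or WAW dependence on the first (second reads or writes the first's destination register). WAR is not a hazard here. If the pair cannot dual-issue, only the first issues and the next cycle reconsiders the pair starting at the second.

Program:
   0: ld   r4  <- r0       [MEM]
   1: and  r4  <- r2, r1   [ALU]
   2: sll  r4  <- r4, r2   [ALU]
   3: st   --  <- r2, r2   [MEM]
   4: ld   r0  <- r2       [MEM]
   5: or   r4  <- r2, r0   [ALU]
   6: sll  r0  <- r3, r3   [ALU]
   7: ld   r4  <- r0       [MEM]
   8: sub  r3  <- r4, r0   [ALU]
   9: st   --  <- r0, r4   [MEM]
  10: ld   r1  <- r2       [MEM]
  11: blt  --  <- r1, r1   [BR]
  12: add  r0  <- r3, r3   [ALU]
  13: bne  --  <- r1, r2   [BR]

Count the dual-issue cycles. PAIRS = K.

PAIRS = 4

#0 head=0: ld i0 WAW r4
#1 head=1: and i1 RAW+WAW r4
#2 head=2: sll st i2,i3 pair
#3 head=4: ld i4 RAW r0
#4 head=5: or sll i5,i6 pair
#5 head=7: ld i7 RAW r4
#6 head=8: sub st i8,i9 pair
#7 head=10: ld i10 no-port MEM/BR
#8 head=11: blt add i11,i12 pair
#9 head=13: bne i13 tail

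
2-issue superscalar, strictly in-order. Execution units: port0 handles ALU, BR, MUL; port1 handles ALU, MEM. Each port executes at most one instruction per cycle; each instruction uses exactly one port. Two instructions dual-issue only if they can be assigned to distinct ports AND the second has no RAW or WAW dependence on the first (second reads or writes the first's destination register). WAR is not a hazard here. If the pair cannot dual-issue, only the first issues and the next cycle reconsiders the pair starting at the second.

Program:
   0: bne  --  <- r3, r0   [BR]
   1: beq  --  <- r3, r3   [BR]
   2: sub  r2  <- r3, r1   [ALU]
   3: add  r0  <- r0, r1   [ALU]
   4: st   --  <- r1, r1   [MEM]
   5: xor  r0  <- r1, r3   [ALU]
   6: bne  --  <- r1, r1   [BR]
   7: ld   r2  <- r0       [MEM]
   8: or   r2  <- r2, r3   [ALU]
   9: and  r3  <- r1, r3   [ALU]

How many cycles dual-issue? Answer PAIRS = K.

0. bne @i0  | no-port BR/BR
1. beq+sub @i1&i2  | pair
2. add+st @i3&i4  | pair
3. xor+bne @i5&i6  | pair
4. ld @i7  | RAW+WAW r2
5. or+and @i8&i9  | pair

PAIRS = 4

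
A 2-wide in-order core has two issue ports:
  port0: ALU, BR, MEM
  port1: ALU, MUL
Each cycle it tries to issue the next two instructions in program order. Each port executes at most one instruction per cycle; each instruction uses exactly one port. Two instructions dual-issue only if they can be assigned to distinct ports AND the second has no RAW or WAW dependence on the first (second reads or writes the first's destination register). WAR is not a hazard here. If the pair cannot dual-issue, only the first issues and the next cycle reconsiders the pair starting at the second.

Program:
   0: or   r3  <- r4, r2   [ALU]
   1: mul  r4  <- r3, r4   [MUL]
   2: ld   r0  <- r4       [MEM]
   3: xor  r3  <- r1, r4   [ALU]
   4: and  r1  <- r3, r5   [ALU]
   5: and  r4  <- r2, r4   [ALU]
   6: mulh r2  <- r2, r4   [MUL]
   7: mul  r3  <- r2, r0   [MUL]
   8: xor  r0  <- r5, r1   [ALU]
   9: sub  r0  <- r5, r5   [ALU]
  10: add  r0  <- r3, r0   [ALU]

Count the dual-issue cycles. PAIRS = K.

PAIRS = 3

  cy0 -> i0 (or.ALU) RAW r3
  cy1 -> i1 (mul.MUL) RAW r4
  cy2 -> i2+i3 (ld.MEM xor.ALU) 2-wide
  cy3 -> i4+i5 (and.ALU and.ALU) 2-wide
  cy4 -> i6 (mulh.MUL) no-port MUL/MUL
  cy5 -> i7+i8 (mul.MUL xor.ALU) 2-wide
  cy6 -> i9 (sub.ALU) RAW+WAW r0
  cy7 -> i10 (add.ALU) tail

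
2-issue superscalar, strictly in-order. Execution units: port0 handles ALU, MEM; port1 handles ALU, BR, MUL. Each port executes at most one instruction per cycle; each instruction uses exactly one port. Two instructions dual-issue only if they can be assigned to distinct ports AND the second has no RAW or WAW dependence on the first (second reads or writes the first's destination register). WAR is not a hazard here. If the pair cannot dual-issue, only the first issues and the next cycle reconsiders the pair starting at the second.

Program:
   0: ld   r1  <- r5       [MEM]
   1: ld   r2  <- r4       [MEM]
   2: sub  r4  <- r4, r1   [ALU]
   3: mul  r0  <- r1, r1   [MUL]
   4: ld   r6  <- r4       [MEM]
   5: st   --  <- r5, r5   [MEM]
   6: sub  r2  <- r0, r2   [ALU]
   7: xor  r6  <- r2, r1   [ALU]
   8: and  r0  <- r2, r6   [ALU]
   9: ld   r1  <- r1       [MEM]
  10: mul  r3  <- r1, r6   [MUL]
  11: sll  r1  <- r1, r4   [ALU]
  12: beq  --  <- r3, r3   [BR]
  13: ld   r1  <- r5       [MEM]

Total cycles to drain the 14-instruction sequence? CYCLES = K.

  cy0 -> i0 (ld) no-port MEM/MEM
  cy1 -> i1,i2 (ld sub) pair
  cy2 -> i3,i4 (mul ld) pair
  cy3 -> i5,i6 (st sub) pair
  cy4 -> i7 (xor) RAW r6
  cy5 -> i8,i9 (and ld) pair
  cy6 -> i10,i11 (mul sll) pair
  cy7 -> i12,i13 (beq ld) pair

CYCLES = 8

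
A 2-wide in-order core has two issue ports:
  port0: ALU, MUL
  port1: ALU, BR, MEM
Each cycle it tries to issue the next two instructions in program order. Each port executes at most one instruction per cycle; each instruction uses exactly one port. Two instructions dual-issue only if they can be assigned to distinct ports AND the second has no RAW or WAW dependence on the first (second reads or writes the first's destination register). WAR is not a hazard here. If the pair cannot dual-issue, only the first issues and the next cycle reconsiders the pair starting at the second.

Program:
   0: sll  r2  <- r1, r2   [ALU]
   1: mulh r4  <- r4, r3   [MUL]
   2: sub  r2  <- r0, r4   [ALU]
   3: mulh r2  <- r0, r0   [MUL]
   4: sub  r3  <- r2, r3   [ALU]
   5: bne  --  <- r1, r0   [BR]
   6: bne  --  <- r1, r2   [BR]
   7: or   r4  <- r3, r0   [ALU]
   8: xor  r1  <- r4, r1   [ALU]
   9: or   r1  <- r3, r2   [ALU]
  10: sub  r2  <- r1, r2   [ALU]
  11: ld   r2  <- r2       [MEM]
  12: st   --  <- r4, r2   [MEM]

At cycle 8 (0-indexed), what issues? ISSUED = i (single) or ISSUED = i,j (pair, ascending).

ISSUED = 11

t=0 i0,i1:sll.ALU mulh.MUL ; dual
t=1 i2:sub.ALU ; WAW r2
t=2 i3:mulh.MUL ; RAW r2
t=3 i4,i5:sub.ALU bne.BR ; dual
t=4 i6,i7:bne.BR or.ALU ; dual
t=5 i8:xor.ALU ; WAW r1
t=6 i9:or.ALU ; RAW r1
t=7 i10:sub.ALU ; RAW+WAW r2
t=8 i11:ld.MEM ; no-port MEM/MEM
t=9 i12:st.MEM ; tail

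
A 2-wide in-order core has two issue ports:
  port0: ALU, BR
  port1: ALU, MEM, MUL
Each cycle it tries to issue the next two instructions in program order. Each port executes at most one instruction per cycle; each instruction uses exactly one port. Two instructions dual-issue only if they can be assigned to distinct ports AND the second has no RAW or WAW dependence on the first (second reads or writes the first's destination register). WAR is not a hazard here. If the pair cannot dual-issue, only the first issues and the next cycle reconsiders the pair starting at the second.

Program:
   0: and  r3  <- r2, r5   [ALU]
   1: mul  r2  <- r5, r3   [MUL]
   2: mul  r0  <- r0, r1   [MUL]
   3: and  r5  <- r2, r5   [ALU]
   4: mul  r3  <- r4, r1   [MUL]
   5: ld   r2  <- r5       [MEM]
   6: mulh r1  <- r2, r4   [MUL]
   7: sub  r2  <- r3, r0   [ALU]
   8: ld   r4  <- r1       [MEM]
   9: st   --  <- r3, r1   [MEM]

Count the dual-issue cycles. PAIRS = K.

PAIRS = 2

c0: i0 and  RAW r3
c1: i1 mul  no-port MUL/MUL
c2: i2&i3 mul;and  pair
c3: i4 mul  no-port MUL/MEM
c4: i5 ld  no-port MEM/MUL
c5: i6&i7 mulh;sub  pair
c6: i8 ld  no-port MEM/MEM
c7: i9 st  tail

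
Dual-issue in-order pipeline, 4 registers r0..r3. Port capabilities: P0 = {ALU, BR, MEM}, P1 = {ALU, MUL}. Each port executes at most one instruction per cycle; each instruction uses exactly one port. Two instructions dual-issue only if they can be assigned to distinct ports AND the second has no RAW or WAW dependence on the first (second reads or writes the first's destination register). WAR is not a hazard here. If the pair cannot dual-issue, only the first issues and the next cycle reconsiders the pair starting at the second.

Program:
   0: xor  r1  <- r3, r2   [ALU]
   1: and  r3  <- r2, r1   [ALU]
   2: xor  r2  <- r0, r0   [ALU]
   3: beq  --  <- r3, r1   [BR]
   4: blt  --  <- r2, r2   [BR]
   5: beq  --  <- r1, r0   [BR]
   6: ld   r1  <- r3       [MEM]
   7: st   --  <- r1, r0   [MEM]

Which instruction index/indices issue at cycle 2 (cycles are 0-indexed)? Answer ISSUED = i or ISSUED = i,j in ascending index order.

ISSUED = 3

t=0 i0:xor.ALU ; RAW r1
t=1 i1/i2:and.ALU xor.ALU ; dual
t=2 i3:beq.BR ; no-port BR/BR
t=3 i4:blt.BR ; no-port BR/BR
t=4 i5:beq.BR ; no-port BR/MEM
t=5 i6:ld.MEM ; no-port MEM/MEM
t=6 i7:st.MEM ; tail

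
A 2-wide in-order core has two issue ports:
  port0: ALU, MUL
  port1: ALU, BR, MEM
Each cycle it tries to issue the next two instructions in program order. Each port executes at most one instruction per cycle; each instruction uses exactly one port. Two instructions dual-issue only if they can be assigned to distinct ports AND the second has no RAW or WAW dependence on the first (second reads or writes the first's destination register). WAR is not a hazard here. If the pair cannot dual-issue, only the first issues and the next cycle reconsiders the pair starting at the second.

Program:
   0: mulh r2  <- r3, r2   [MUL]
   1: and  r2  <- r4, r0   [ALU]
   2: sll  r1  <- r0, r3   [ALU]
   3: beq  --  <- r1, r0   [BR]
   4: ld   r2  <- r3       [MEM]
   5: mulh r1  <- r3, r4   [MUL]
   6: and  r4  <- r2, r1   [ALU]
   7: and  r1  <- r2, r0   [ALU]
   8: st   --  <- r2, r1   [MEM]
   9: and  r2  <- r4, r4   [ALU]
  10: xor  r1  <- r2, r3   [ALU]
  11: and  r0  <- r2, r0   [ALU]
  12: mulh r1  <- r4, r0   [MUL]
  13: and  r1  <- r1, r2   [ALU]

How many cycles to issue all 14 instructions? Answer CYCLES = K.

CYCLES = 9

0. mulh.MUL @i0  | WAW r2
1. and.ALU sll.ALU @i1,i2  | 2-wide
2. beq.BR @i3  | no-port BR/MEM
3. ld.MEM mulh.MUL @i4,i5  | 2-wide
4. and.ALU and.ALU @i6,i7  | 2-wide
5. st.MEM and.ALU @i8,i9  | 2-wide
6. xor.ALU and.ALU @i10,i11  | 2-wide
7. mulh.MUL @i12  | RAW+WAW r1
8. and.ALU @i13  | tail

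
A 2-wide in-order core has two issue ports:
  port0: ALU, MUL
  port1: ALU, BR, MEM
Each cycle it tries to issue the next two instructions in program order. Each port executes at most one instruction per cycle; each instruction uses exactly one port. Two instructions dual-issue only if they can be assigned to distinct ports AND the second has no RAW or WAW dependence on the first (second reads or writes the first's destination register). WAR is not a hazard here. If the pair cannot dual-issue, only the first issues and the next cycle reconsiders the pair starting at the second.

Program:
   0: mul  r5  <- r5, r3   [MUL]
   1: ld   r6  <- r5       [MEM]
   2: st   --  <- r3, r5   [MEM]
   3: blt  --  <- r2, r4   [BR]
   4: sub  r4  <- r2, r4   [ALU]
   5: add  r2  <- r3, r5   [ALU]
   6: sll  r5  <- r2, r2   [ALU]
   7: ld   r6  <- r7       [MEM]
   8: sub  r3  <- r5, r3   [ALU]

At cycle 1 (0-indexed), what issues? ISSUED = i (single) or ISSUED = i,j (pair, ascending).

ISSUED = 1

#0 head=0: mul.MUL i0 RAW r5
#1 head=1: ld.MEM i1 no-port MEM/MEM
#2 head=2: st.MEM i2 no-port MEM/BR
#3 head=3: blt.BR;sub.ALU i3,i4 dual
#4 head=5: add.ALU i5 RAW r2
#5 head=6: sll.ALU;ld.MEM i6,i7 dual
#6 head=8: sub.ALU i8 tail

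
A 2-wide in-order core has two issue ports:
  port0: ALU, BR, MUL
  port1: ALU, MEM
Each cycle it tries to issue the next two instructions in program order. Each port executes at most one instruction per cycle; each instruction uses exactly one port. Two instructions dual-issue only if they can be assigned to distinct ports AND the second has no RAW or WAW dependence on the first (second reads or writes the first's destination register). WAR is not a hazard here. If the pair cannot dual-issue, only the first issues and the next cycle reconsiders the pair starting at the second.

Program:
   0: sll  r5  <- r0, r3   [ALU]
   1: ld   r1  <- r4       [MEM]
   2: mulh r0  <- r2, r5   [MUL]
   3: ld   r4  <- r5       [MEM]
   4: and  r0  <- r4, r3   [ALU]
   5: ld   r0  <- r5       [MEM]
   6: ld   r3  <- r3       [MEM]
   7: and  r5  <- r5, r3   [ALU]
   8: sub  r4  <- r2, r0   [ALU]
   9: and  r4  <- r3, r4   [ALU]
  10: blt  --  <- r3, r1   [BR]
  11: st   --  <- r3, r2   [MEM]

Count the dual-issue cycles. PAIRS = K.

PAIRS = 4

t=0 i0,i1:sll.ALU ld.MEM ; dual
t=1 i2,i3:mulh.MUL ld.MEM ; dual
t=2 i4:and.ALU ; WAW r0
t=3 i5:ld.MEM ; no-port MEM/MEM
t=4 i6:ld.MEM ; RAW r3
t=5 i7,i8:and.ALU sub.ALU ; dual
t=6 i9,i10:and.ALU blt.BR ; dual
t=7 i11:st.MEM ; tail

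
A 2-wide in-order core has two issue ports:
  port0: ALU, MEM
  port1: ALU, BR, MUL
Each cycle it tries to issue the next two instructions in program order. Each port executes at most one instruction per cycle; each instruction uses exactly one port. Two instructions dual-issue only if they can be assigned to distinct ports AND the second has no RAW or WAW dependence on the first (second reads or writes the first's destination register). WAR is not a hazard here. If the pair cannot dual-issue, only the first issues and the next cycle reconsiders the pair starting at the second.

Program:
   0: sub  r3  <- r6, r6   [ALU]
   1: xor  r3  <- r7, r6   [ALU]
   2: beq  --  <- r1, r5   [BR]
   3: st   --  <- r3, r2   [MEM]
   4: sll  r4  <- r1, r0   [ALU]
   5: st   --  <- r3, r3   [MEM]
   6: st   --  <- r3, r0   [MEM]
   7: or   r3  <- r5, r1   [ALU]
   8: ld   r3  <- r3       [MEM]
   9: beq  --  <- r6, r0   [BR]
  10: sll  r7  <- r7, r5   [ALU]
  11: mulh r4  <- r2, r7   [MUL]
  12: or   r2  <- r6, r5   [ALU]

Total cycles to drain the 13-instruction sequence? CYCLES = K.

0. sub.ALU @i0  | WAW r3
1. xor.ALU beq.BR @i1/i2  | pair
2. st.MEM sll.ALU @i3/i4  | pair
3. st.MEM @i5  | no-port MEM/MEM
4. st.MEM or.ALU @i6/i7  | pair
5. ld.MEM beq.BR @i8/i9  | pair
6. sll.ALU @i10  | RAW r7
7. mulh.MUL or.ALU @i11/i12  | pair

CYCLES = 8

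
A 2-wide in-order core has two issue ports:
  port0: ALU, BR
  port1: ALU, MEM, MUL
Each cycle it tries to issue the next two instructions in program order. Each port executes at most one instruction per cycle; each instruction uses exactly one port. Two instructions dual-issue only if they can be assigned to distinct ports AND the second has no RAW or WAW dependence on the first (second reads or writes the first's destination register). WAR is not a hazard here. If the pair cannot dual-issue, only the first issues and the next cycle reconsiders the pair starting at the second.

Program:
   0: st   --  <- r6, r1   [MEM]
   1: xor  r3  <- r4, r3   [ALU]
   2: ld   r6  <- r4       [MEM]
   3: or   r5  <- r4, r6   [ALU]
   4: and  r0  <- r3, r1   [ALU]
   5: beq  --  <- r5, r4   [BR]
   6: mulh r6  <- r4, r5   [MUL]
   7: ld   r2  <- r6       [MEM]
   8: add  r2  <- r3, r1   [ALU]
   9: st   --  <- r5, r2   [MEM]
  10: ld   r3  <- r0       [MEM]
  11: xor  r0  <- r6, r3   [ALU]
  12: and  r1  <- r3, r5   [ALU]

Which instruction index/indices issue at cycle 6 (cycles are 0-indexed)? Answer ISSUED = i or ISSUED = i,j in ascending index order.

ISSUED = 9

#0 head=0: st xor i0,i1 dual
#1 head=2: ld i2 RAW r6
#2 head=3: or and i3,i4 dual
#3 head=5: beq mulh i5,i6 dual
#4 head=7: ld i7 WAW r2
#5 head=8: add i8 RAW r2
#6 head=9: st i9 no-port MEM/MEM
#7 head=10: ld i10 RAW r3
#8 head=11: xor and i11,i12 dual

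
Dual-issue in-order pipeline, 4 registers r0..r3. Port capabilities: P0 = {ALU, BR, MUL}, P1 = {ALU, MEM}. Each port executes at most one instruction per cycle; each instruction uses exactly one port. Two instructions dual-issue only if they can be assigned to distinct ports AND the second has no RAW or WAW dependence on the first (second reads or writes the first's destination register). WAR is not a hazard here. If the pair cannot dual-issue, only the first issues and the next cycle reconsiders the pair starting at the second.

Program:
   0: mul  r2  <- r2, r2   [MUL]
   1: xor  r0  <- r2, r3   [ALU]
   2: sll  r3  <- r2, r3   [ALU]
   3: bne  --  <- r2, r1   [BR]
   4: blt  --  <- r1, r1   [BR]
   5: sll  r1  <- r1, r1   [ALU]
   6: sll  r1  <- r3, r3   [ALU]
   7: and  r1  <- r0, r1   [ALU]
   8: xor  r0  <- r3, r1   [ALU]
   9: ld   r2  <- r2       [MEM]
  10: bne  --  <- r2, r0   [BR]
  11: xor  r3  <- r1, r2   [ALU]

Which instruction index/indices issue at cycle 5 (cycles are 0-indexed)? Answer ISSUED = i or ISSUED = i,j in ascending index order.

ISSUED = 7

  cy0 -> i0 (mul) RAW r2
  cy1 -> i1+i2 (xor sll) 2-wide
  cy2 -> i3 (bne) no-port BR/BR
  cy3 -> i4+i5 (blt sll) 2-wide
  cy4 -> i6 (sll) RAW+WAW r1
  cy5 -> i7 (and) RAW r1
  cy6 -> i8+i9 (xor ld) 2-wide
  cy7 -> i10+i11 (bne xor) 2-wide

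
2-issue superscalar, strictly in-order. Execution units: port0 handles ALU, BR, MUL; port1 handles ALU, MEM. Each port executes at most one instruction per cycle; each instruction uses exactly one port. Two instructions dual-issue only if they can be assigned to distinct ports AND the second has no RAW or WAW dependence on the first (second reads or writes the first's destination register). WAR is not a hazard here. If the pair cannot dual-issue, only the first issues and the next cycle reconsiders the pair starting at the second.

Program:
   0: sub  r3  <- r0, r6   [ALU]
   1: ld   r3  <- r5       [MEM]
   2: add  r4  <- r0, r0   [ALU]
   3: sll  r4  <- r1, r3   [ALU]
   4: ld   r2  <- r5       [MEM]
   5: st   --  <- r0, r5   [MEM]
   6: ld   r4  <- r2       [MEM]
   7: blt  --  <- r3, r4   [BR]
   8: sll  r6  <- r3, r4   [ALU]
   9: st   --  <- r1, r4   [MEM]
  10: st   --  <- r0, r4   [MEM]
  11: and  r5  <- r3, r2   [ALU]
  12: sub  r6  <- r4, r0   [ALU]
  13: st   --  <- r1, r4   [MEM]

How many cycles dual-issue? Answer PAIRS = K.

PAIRS = 5

t=0 i0:sub ; WAW r3
t=1 i1&i2:ld/add ; pair
t=2 i3&i4:sll/ld ; pair
t=3 i5:st ; no-port MEM/MEM
t=4 i6:ld ; RAW r4
t=5 i7&i8:blt/sll ; pair
t=6 i9:st ; no-port MEM/MEM
t=7 i10&i11:st/and ; pair
t=8 i12&i13:sub/st ; pair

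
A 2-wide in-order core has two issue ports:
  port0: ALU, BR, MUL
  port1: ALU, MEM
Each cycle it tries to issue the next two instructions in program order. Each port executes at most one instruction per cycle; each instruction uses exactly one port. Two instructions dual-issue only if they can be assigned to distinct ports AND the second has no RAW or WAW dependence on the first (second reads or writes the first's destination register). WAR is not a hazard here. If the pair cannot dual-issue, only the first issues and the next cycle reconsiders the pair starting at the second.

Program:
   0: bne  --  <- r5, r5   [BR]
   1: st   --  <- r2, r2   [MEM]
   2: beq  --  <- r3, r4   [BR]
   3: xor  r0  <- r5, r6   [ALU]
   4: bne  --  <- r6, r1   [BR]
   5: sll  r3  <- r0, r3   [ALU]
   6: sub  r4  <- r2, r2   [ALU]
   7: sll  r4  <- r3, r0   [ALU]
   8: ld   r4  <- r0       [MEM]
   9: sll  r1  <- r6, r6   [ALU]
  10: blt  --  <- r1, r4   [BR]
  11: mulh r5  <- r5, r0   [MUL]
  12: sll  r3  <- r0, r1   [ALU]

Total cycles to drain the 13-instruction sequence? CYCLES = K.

CYCLES = 8

#0 head=0: bne+st i0/i1 dual
#1 head=2: beq+xor i2/i3 dual
#2 head=4: bne+sll i4/i5 dual
#3 head=6: sub i6 WAW r4
#4 head=7: sll i7 WAW r4
#5 head=8: ld+sll i8/i9 dual
#6 head=10: blt i10 no-port BR/MUL
#7 head=11: mulh+sll i11/i12 dual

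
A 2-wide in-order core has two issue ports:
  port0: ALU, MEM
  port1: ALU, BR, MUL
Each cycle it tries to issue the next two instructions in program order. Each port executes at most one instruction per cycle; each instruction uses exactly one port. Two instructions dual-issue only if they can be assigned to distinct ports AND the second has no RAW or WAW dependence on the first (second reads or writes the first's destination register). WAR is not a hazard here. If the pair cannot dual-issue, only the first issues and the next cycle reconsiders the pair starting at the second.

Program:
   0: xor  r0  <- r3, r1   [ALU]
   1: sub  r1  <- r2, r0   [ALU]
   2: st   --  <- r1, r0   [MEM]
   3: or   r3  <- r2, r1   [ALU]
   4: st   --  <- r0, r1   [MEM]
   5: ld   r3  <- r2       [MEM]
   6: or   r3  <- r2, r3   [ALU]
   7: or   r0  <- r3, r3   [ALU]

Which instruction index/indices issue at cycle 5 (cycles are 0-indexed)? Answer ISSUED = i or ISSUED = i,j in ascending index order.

  cy0 -> i0 (xor) RAW r0
  cy1 -> i1 (sub) RAW r1
  cy2 -> i2+i3 (st;or) pair
  cy3 -> i4 (st) no-port MEM/MEM
  cy4 -> i5 (ld) RAW+WAW r3
  cy5 -> i6 (or) RAW r3
  cy6 -> i7 (or) tail

ISSUED = 6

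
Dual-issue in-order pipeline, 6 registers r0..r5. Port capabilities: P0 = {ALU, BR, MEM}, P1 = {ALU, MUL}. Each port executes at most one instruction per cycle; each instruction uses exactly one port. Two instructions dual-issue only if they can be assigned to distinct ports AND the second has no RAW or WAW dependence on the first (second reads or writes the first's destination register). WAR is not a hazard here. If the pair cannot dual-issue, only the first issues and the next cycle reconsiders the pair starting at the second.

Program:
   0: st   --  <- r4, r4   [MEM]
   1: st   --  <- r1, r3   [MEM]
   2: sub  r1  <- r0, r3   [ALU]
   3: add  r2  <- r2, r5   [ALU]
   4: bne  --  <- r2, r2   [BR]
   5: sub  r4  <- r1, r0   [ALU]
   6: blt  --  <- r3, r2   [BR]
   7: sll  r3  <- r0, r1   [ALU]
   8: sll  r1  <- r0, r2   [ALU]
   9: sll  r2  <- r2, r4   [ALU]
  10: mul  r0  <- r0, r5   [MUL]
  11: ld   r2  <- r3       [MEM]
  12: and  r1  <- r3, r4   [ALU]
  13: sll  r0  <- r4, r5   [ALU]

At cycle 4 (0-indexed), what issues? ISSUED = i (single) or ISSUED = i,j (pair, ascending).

ISSUED = 6,7

[0] i0  st.MEM  -- no-port MEM/MEM
[1] i1+i2  st.MEM/sub.ALU  -- 2-wide
[2] i3  add.ALU  -- RAW r2
[3] i4+i5  bne.BR/sub.ALU  -- 2-wide
[4] i6+i7  blt.BR/sll.ALU  -- 2-wide
[5] i8+i9  sll.ALU/sll.ALU  -- 2-wide
[6] i10+i11  mul.MUL/ld.MEM  -- 2-wide
[7] i12+i13  and.ALU/sll.ALU  -- 2-wide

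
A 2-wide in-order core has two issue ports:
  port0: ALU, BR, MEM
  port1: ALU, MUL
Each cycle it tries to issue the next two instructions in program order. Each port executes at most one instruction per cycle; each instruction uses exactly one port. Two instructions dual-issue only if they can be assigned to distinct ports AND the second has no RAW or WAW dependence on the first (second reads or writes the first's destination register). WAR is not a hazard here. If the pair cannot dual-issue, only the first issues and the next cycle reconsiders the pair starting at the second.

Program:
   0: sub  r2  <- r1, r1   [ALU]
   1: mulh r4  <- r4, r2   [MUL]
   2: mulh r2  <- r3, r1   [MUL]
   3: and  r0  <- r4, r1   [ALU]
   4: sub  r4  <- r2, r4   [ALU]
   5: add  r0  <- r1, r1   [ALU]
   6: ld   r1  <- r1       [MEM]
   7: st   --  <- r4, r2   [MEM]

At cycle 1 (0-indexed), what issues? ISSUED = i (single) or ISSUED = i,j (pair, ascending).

  cy0 -> i0 (sub) RAW r2
  cy1 -> i1 (mulh) no-port MUL/MUL
  cy2 -> i2&i3 (mulh;and) pair
  cy3 -> i4&i5 (sub;add) pair
  cy4 -> i6 (ld) no-port MEM/MEM
  cy5 -> i7 (st) tail

ISSUED = 1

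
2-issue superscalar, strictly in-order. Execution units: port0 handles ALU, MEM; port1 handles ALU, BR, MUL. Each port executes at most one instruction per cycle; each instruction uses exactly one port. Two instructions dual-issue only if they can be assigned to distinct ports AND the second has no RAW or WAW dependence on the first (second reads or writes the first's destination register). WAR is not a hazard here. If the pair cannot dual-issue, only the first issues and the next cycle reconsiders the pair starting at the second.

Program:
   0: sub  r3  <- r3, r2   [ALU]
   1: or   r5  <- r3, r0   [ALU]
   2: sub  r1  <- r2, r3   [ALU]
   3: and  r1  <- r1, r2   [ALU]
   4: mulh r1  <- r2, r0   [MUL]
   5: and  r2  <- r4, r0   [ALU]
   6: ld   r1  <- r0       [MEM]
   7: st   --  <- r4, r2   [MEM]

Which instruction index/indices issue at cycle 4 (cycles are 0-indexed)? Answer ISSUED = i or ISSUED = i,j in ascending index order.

[0] i0  sub  -- RAW r3
[1] i1,i2  or+sub  -- pair
[2] i3  and  -- WAW r1
[3] i4,i5  mulh+and  -- pair
[4] i6  ld  -- no-port MEM/MEM
[5] i7  st  -- tail

ISSUED = 6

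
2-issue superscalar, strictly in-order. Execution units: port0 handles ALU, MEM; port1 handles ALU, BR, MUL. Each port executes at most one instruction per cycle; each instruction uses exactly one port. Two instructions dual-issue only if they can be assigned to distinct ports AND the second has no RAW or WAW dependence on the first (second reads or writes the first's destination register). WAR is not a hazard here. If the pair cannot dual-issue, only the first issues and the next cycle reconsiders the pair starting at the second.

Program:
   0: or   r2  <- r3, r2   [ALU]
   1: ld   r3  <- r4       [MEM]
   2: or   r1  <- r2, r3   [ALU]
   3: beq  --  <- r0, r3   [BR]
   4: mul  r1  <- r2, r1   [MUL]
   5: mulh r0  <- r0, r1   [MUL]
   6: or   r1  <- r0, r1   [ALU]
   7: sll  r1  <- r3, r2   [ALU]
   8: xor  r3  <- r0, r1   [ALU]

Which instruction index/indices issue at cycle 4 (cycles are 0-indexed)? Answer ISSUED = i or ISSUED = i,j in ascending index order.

0. or;ld @i0/i1  | 2-wide
1. or;beq @i2/i3  | 2-wide
2. mul @i4  | no-port MUL/MUL
3. mulh @i5  | RAW r0
4. or @i6  | WAW r1
5. sll @i7  | RAW r1
6. xor @i8  | tail

ISSUED = 6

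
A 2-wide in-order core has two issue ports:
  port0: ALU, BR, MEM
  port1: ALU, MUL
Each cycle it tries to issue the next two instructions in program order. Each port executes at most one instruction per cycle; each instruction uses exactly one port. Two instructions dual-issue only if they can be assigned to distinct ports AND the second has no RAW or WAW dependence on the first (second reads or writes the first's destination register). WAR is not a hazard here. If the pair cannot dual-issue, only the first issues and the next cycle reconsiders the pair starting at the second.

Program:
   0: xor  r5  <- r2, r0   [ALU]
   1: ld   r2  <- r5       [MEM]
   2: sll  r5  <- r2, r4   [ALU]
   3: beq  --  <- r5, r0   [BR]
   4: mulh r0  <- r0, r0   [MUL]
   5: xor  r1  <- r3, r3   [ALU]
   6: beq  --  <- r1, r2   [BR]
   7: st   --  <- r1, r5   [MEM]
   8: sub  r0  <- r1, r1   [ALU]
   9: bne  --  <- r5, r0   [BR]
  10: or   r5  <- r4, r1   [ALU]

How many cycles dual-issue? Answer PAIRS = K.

PAIRS = 3

[0] i0  xor.ALU  -- RAW r5
[1] i1  ld.MEM  -- RAW r2
[2] i2  sll.ALU  -- RAW r5
[3] i3/i4  beq.BR+mulh.MUL  -- 2-wide
[4] i5  xor.ALU  -- RAW r1
[5] i6  beq.BR  -- no-port BR/MEM
[6] i7/i8  st.MEM+sub.ALU  -- 2-wide
[7] i9/i10  bne.BR+or.ALU  -- 2-wide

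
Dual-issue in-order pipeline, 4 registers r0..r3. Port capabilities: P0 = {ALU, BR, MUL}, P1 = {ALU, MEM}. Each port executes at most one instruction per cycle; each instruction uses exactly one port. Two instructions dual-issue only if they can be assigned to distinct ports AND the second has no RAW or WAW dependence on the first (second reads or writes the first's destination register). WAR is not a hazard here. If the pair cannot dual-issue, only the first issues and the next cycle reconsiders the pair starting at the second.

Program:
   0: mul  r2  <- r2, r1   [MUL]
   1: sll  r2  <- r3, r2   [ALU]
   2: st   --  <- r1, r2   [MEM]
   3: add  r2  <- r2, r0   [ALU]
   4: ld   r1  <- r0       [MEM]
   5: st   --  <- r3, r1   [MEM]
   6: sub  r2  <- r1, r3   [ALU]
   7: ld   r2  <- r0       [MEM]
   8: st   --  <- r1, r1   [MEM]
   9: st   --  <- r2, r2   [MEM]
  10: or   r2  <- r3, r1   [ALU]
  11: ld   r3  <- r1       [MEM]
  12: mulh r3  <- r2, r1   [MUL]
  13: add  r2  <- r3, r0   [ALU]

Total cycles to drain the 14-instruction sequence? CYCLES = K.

CYCLES = 11

0. mul.MUL @i0  | RAW+WAW r2
1. sll.ALU @i1  | RAW r2
2. st.MEM/add.ALU @i2+i3  | 2-wide
3. ld.MEM @i4  | no-port MEM/MEM
4. st.MEM/sub.ALU @i5+i6  | 2-wide
5. ld.MEM @i7  | no-port MEM/MEM
6. st.MEM @i8  | no-port MEM/MEM
7. st.MEM/or.ALU @i9+i10  | 2-wide
8. ld.MEM @i11  | WAW r3
9. mulh.MUL @i12  | RAW r3
10. add.ALU @i13  | tail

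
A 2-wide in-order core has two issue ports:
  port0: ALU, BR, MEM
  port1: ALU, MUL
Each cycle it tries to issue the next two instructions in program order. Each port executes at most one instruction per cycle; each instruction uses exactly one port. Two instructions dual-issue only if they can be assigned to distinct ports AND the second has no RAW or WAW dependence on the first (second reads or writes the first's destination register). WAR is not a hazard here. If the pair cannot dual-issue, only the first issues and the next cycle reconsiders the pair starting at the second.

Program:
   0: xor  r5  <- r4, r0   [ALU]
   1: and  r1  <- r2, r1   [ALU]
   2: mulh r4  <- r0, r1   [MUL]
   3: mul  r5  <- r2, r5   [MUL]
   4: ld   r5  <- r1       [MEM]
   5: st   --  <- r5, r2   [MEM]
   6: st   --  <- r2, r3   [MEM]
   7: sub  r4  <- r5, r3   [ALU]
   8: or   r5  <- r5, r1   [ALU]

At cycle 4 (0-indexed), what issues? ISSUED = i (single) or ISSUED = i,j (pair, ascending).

ISSUED = 5

t=0 i0/i1:xor.ALU/and.ALU ; 2-wide
t=1 i2:mulh.MUL ; no-port MUL/MUL
t=2 i3:mul.MUL ; WAW r5
t=3 i4:ld.MEM ; no-port MEM/MEM
t=4 i5:st.MEM ; no-port MEM/MEM
t=5 i6/i7:st.MEM/sub.ALU ; 2-wide
t=6 i8:or.ALU ; tail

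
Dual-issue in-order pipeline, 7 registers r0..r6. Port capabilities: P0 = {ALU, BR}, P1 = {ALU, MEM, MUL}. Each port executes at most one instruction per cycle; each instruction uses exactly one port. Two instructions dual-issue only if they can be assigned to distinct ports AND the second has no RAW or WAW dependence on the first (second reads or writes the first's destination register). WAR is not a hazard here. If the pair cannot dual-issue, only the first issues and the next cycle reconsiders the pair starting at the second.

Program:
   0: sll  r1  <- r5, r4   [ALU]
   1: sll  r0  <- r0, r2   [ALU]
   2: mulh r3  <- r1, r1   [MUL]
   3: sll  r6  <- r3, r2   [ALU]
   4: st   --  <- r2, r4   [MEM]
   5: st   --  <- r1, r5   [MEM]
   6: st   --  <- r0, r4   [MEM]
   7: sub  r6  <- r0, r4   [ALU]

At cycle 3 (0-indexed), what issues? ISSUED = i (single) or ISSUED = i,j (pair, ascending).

0. sll.ALU+sll.ALU @i0+i1  | 2-wide
1. mulh.MUL @i2  | RAW r3
2. sll.ALU+st.MEM @i3+i4  | 2-wide
3. st.MEM @i5  | no-port MEM/MEM
4. st.MEM+sub.ALU @i6+i7  | 2-wide

ISSUED = 5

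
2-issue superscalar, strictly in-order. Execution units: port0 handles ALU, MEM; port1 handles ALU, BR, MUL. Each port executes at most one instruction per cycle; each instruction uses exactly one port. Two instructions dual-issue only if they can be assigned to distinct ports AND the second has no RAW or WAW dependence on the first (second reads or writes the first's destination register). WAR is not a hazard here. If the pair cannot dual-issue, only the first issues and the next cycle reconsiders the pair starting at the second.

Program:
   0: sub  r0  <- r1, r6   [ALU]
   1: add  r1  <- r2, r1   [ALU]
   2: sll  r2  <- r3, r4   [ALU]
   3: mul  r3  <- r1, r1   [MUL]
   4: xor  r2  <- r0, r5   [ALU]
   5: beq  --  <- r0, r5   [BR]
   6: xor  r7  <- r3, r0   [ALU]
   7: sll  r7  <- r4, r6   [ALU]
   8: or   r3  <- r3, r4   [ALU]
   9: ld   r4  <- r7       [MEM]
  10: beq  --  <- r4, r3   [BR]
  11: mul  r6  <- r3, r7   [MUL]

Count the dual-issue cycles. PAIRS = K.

[0] i0,i1  sub;add  -- dual
[1] i2,i3  sll;mul  -- dual
[2] i4,i5  xor;beq  -- dual
[3] i6  xor  -- WAW r7
[4] i7,i8  sll;or  -- dual
[5] i9  ld  -- RAW r4
[6] i10  beq  -- no-port BR/MUL
[7] i11  mul  -- tail

PAIRS = 4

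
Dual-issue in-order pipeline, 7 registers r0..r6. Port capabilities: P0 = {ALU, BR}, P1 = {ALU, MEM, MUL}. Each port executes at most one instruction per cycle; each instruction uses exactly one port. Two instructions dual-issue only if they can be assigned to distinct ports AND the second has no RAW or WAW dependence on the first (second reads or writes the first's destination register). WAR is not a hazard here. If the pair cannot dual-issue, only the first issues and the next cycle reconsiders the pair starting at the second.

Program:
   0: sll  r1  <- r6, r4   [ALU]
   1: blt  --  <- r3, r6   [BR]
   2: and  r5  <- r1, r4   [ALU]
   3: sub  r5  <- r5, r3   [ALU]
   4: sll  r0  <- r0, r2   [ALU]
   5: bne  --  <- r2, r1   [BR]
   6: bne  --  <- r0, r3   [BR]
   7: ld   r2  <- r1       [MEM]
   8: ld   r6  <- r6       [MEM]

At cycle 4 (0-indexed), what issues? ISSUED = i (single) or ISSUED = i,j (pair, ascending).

  cy0 -> i0,i1 (sll/blt) pair
  cy1 -> i2 (and) RAW+WAW r5
  cy2 -> i3,i4 (sub/sll) pair
  cy3 -> i5 (bne) no-port BR/BR
  cy4 -> i6,i7 (bne/ld) pair
  cy5 -> i8 (ld) tail

ISSUED = 6,7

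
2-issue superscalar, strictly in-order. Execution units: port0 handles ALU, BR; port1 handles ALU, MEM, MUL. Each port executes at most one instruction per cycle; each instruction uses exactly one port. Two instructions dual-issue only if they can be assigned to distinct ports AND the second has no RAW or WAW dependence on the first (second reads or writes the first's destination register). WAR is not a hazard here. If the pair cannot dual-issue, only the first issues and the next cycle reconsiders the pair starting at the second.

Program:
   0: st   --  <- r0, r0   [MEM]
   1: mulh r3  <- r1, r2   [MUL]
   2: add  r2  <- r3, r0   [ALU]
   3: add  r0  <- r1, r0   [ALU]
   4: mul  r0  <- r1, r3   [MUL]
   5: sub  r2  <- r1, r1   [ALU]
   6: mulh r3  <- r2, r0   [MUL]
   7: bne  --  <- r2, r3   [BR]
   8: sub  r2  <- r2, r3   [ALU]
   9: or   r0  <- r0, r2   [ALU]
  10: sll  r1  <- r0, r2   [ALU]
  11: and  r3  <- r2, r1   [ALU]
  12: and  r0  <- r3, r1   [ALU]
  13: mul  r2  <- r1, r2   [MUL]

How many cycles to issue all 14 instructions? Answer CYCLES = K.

  cy0 -> i0 (st) no-port MEM/MUL
  cy1 -> i1 (mulh) RAW r3
  cy2 -> i2/i3 (add/add) 2-wide
  cy3 -> i4/i5 (mul/sub) 2-wide
  cy4 -> i6 (mulh) RAW r3
  cy5 -> i7/i8 (bne/sub) 2-wide
  cy6 -> i9 (or) RAW r0
  cy7 -> i10 (sll) RAW r1
  cy8 -> i11 (and) RAW r3
  cy9 -> i12/i13 (and/mul) 2-wide

CYCLES = 10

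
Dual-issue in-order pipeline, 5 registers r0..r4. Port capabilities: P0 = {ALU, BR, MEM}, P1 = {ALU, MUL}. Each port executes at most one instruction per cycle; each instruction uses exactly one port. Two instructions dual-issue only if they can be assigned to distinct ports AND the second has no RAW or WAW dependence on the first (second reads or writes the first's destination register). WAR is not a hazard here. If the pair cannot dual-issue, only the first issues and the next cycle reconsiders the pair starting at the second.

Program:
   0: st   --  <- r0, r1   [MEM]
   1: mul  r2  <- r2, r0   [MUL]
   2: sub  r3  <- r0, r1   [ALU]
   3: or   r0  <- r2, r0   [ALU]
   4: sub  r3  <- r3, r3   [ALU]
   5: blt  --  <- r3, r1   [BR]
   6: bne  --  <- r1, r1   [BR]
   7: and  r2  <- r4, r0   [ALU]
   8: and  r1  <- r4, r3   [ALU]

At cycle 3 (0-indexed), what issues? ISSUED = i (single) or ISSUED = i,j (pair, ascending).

ISSUED = 5

0. st;mul @i0,i1  | pair
1. sub;or @i2,i3  | pair
2. sub @i4  | RAW r3
3. blt @i5  | no-port BR/BR
4. bne;and @i6,i7  | pair
5. and @i8  | tail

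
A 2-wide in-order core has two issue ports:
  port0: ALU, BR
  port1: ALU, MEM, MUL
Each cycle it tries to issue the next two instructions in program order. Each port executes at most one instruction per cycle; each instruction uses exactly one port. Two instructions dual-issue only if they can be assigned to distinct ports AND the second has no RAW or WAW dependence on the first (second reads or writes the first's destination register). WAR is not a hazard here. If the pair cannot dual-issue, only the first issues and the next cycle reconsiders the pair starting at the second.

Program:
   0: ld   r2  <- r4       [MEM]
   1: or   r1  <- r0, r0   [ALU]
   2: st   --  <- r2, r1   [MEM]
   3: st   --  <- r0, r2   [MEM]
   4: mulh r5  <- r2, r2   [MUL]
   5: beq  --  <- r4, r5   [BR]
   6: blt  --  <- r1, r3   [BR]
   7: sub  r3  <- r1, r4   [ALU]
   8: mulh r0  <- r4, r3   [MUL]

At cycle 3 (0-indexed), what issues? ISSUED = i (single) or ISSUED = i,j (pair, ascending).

ISSUED = 4

0. ld.MEM/or.ALU @i0&i1  | pair
1. st.MEM @i2  | no-port MEM/MEM
2. st.MEM @i3  | no-port MEM/MUL
3. mulh.MUL @i4  | RAW r5
4. beq.BR @i5  | no-port BR/BR
5. blt.BR/sub.ALU @i6&i7  | pair
6. mulh.MUL @i8  | tail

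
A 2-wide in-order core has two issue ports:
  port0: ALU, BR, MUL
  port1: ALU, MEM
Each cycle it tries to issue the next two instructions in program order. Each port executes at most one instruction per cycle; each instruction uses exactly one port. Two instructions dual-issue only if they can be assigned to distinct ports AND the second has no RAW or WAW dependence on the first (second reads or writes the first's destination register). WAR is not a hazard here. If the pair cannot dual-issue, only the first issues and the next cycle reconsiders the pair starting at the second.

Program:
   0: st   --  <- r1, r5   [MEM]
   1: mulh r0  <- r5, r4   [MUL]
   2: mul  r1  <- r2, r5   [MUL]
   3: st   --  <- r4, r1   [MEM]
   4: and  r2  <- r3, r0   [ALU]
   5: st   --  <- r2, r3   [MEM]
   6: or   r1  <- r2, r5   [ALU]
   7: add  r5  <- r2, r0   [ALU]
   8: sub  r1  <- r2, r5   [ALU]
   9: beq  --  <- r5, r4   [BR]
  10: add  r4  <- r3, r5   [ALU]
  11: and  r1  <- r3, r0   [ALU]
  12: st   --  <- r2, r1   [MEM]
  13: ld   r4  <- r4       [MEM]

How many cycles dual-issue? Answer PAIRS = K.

#0 head=0: st mulh i0+i1 pair
#1 head=2: mul i2 RAW r1
#2 head=3: st and i3+i4 pair
#3 head=5: st or i5+i6 pair
#4 head=7: add i7 RAW r5
#5 head=8: sub beq i8+i9 pair
#6 head=10: add and i10+i11 pair
#7 head=12: st i12 no-port MEM/MEM
#8 head=13: ld i13 tail

PAIRS = 5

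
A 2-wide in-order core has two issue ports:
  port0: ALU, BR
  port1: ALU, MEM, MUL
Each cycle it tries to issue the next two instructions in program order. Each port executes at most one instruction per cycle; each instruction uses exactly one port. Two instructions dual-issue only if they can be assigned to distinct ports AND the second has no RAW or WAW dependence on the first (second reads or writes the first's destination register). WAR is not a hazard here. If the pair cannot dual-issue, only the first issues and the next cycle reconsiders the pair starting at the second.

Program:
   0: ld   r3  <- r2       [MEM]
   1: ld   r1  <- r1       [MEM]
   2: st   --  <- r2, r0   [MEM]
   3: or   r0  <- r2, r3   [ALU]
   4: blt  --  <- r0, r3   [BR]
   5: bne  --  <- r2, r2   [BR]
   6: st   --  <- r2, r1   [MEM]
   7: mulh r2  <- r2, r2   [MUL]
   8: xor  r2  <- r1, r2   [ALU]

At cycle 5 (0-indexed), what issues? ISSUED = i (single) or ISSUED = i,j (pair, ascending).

  cy0 -> i0 (ld) no-port MEM/MEM
  cy1 -> i1 (ld) no-port MEM/MEM
  cy2 -> i2&i3 (st/or) pair
  cy3 -> i4 (blt) no-port BR/BR
  cy4 -> i5&i6 (bne/st) pair
  cy5 -> i7 (mulh) RAW+WAW r2
  cy6 -> i8 (xor) tail

ISSUED = 7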